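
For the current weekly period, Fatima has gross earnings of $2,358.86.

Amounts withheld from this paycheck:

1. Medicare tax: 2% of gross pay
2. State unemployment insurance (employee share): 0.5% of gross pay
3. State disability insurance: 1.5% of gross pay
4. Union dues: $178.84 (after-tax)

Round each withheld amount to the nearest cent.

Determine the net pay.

State unemployment insurance (employee share): $2,358.86 × 0.005 = $11.79
State disability insurance: $2,358.86 × 0.015 = $35.38
Medicare tax: $2,358.86 × 0.02 = $47.18
Union dues: $178.84
Total deductions = $11.79 + $35.38 + $47.18 + $178.84 = $273.19
Net pay = $2,358.86 − $273.19 = $2,085.67

$2,085.67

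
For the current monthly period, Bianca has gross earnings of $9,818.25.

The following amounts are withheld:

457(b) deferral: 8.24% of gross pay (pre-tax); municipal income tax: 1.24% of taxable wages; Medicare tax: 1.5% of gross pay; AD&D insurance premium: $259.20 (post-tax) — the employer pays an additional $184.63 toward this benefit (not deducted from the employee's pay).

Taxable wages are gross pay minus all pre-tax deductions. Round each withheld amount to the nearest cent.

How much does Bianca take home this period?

457(b) deferral: $9,818.25 × 0.0824 = $809.02
Taxable wages = $9,818.25 − $809.02 = $9,009.23
Municipal income tax: $9,009.23 × 0.0124 = $111.71
Medicare tax: $9,818.25 × 0.015 = $147.27
AD&D insurance premium: $259.20
(Employer's $184.63 toward AD&D insurance premium is not withheld from the employee.)
Total deductions = $809.02 + $111.71 + $147.27 + $259.20 = $1,327.20
Net pay = $9,818.25 − $1,327.20 = $8,491.05

$8,491.05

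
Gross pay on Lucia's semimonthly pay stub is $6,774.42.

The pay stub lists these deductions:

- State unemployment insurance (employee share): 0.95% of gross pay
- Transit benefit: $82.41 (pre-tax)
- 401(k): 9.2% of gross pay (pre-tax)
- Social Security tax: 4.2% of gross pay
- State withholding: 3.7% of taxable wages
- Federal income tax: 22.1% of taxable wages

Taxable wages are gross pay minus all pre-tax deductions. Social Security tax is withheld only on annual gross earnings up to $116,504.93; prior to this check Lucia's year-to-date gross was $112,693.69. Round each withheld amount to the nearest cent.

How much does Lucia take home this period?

401(k): $6,774.42 × 0.092 = $623.25
Transit benefit: $82.41
Pre-tax total = $623.25 + $82.41 = $705.66
Taxable wages = $6,774.42 − $705.66 = $6,068.76
State withholding: $6,068.76 × 0.037 = $224.54
Federal income tax: $6,068.76 × 0.221 = $1,341.20
Social Security tax: only $116,504.93 − $112,693.69 = $3,811.24 of this check is subject → $3,811.24 × 0.042 = $160.07
State unemployment insurance (employee share): $6,774.42 × 0.0095 = $64.36
Total deductions = $623.25 + $82.41 + $224.54 + $1,341.20 + $160.07 + $64.36 = $2,495.83
Net pay = $6,774.42 − $2,495.83 = $4,278.59

$4,278.59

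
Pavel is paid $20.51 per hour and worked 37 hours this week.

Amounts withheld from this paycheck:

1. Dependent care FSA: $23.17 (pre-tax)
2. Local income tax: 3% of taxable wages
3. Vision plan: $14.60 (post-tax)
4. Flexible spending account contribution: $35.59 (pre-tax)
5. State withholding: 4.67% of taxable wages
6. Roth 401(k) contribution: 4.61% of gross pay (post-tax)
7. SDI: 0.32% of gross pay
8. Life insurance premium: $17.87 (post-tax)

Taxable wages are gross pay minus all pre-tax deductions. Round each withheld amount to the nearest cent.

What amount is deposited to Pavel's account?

Gross pay: 37 × $20.51 = $758.87
Dependent care FSA: $23.17
Flexible spending account contribution: $35.59
Pre-tax total = $23.17 + $35.59 = $58.76
Taxable wages = $758.87 − $58.76 = $700.11
State withholding: $700.11 × 0.0467 = $32.70
Local income tax: $700.11 × 0.03 = $21.00
SDI: $758.87 × 0.0032 = $2.43
Roth 401(k) contribution: $758.87 × 0.0461 = $34.98
Life insurance premium: $17.87
Vision plan: $14.60
Total deductions = $23.17 + $35.59 + $32.70 + $21.00 + $2.43 + $34.98 + $17.87 + $14.60 = $182.34
Net pay = $758.87 − $182.34 = $576.53

$576.53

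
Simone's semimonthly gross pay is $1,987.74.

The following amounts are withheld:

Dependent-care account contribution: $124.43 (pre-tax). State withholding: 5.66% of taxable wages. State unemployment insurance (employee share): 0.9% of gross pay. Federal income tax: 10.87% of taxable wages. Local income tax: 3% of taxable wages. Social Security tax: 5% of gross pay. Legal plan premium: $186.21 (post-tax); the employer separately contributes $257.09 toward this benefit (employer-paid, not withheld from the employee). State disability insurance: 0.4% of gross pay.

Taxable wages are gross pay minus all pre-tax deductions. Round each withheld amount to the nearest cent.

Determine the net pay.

$1,187.97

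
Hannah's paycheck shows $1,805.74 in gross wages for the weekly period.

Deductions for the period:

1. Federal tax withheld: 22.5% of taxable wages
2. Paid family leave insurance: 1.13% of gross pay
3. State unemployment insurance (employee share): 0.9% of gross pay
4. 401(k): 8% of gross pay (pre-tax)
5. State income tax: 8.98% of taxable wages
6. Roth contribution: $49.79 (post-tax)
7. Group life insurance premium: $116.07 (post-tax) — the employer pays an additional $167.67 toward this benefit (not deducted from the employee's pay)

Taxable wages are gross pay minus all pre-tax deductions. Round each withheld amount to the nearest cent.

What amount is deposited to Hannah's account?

401(k): $1,805.74 × 0.08 = $144.46
Taxable wages = $1,805.74 − $144.46 = $1,661.28
State income tax: $1,661.28 × 0.0898 = $149.18
Federal tax withheld: $1,661.28 × 0.225 = $373.79
State unemployment insurance (employee share): $1,805.74 × 0.009 = $16.25
Paid family leave insurance: $1,805.74 × 0.0113 = $20.40
Group life insurance premium: $116.07
Roth contribution: $49.79
(Employer's $167.67 toward group life insurance premium is not withheld from the employee.)
Total deductions = $144.46 + $149.18 + $373.79 + $16.25 + $20.40 + $116.07 + $49.79 = $869.94
Net pay = $1,805.74 − $869.94 = $935.80

$935.80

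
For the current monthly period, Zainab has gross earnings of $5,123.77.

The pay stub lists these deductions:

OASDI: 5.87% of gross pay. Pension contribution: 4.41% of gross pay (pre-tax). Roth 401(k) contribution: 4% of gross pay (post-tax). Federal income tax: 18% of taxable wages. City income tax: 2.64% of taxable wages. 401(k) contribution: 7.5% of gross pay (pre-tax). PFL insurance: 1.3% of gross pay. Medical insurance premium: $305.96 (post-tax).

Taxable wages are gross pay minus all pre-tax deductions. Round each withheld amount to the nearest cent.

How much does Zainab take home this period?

$2,703.64

401(k) contribution: $5,123.77 × 0.075 = $384.28
Pension contribution: $5,123.77 × 0.0441 = $225.96
Pre-tax total = $384.28 + $225.96 = $610.24
Taxable wages = $5,123.77 − $610.24 = $4,513.53
City income tax: $4,513.53 × 0.0264 = $119.16
Federal income tax: $4,513.53 × 0.18 = $812.44
PFL insurance: $5,123.77 × 0.013 = $66.61
OASDI: $5,123.77 × 0.0587 = $300.77
Medical insurance premium: $305.96
Roth 401(k) contribution: $5,123.77 × 0.04 = $204.95
Total deductions = $384.28 + $225.96 + $119.16 + $812.44 + $66.61 + $300.77 + $305.96 + $204.95 = $2,420.13
Net pay = $5,123.77 − $2,420.13 = $2,703.64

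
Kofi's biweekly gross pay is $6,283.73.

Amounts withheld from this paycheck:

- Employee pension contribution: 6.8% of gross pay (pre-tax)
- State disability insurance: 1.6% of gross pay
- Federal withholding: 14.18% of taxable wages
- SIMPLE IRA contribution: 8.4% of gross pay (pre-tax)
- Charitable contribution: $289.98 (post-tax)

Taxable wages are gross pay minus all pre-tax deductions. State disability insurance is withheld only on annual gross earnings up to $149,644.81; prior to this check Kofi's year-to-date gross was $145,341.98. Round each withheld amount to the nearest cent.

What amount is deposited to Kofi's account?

Employee pension contribution: $6,283.73 × 0.068 = $427.29
SIMPLE IRA contribution: $6,283.73 × 0.084 = $527.83
Pre-tax total = $427.29 + $527.83 = $955.12
Taxable wages = $6,283.73 − $955.12 = $5,328.61
Federal withholding: $5,328.61 × 0.1418 = $755.60
State disability insurance: only $149,644.81 − $145,341.98 = $4,302.83 of this check is subject → $4,302.83 × 0.016 = $68.85
Charitable contribution: $289.98
Total deductions = $427.29 + $527.83 + $755.60 + $68.85 + $289.98 = $2,069.55
Net pay = $6,283.73 − $2,069.55 = $4,214.18

$4,214.18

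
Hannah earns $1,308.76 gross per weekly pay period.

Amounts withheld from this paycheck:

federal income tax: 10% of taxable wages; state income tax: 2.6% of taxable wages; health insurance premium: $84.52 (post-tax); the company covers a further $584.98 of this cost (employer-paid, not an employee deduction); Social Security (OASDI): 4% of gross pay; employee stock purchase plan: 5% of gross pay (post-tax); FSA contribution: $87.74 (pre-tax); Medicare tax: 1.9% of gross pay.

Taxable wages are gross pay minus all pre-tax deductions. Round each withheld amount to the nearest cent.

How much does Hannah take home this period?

$839.99

FSA contribution: $87.74
Taxable wages = $1,308.76 − $87.74 = $1,221.02
State income tax: $1,221.02 × 0.026 = $31.75
Federal income tax: $1,221.02 × 0.1 = $122.10
Medicare tax: $1,308.76 × 0.019 = $24.87
Social Security (OASDI): $1,308.76 × 0.04 = $52.35
Employee stock purchase plan: $1,308.76 × 0.05 = $65.44
Health insurance premium: $84.52
(Employer's $584.98 toward health insurance premium is not withheld from the employee.)
Total deductions = $87.74 + $31.75 + $122.10 + $24.87 + $52.35 + $65.44 + $84.52 = $468.77
Net pay = $1,308.76 − $468.77 = $839.99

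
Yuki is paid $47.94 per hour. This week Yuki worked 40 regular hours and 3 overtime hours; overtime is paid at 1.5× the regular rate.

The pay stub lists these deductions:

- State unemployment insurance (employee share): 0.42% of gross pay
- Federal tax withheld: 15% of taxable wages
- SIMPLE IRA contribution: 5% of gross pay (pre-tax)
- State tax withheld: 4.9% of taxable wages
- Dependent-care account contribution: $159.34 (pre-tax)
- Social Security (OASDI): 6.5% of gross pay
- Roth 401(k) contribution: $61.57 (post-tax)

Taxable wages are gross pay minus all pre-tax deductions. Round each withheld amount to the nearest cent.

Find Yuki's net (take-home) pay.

Regular pay: 40 × $47.94 = $1,917.60
Overtime pay: 3 × $47.94 × 1.5 = $215.73
Gross pay = $1,917.60 + $215.73 = $2,133.33
SIMPLE IRA contribution: $2,133.33 × 0.05 = $106.67
Dependent-care account contribution: $159.34
Pre-tax total = $106.67 + $159.34 = $266.01
Taxable wages = $2,133.33 − $266.01 = $1,867.32
Federal tax withheld: $1,867.32 × 0.15 = $280.10
State tax withheld: $1,867.32 × 0.049 = $91.50
State unemployment insurance (employee share): $2,133.33 × 0.0042 = $8.96
Social Security (OASDI): $2,133.33 × 0.065 = $138.67
Roth 401(k) contribution: $61.57
Total deductions = $106.67 + $159.34 + $280.10 + $91.50 + $8.96 + $138.67 + $61.57 = $846.81
Net pay = $2,133.33 − $846.81 = $1,286.52

$1,286.52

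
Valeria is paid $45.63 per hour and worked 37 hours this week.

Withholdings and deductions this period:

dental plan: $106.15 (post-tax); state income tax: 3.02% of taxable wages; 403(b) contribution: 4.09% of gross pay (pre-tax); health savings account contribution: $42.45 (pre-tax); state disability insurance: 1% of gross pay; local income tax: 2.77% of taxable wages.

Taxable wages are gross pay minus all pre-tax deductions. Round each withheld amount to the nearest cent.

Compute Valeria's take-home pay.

Gross pay: 37 × $45.63 = $1688.31
Health savings account contribution: $42.45
403(b) contribution: $1688.31 × 0.0409 = $69.05
Pre-tax total = $42.45 + $69.05 = $111.50
Taxable wages = $1688.31 − $111.50 = $1576.81
State income tax: $1576.81 × 0.0302 = $47.62
Local income tax: $1576.81 × 0.0277 = $43.68
State disability insurance: $1688.31 × 0.01 = $16.88
Dental plan: $106.15
Total deductions = $42.45 + $69.05 + $47.62 + $43.68 + $16.88 + $106.15 = $325.83
Net pay = $1688.31 − $325.83 = $1362.48

$1362.48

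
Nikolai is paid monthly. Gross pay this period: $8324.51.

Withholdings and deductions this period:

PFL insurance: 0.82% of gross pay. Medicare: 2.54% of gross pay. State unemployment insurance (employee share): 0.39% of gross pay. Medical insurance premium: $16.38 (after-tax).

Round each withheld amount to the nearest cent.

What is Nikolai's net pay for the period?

$7995.96

State unemployment insurance (employee share): $8324.51 × 0.0039 = $32.47
PFL insurance: $8324.51 × 0.0082 = $68.26
Medicare: $8324.51 × 0.0254 = $211.44
Medical insurance premium: $16.38
Total deductions = $32.47 + $68.26 + $211.44 + $16.38 = $328.55
Net pay = $8324.51 − $328.55 = $7995.96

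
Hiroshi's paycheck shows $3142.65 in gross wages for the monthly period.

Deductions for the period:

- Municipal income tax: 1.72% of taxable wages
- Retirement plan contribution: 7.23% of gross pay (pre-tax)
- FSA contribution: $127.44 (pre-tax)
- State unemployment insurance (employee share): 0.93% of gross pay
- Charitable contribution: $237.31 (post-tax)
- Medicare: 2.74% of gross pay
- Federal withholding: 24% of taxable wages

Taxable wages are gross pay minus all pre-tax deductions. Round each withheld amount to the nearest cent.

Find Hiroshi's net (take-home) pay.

$1718.28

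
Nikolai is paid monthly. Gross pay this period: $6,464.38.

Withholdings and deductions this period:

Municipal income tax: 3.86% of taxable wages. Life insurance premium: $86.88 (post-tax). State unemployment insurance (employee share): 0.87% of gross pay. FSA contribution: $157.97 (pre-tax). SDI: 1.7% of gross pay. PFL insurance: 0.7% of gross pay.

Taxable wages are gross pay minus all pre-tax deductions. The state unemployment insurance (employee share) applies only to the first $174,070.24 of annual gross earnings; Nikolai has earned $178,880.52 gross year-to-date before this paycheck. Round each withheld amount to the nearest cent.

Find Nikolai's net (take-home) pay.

$5,820.96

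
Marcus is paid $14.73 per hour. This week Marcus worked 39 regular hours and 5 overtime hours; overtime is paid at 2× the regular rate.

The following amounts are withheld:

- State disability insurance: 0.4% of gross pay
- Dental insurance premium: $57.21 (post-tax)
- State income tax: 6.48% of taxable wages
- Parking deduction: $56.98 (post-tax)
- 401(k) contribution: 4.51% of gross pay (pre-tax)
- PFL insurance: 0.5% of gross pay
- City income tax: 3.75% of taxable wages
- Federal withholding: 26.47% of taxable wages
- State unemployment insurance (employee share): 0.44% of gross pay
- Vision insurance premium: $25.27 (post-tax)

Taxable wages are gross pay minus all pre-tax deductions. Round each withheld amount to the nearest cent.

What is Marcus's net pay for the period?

Regular pay: 39 × $14.73 = $574.47
Overtime pay: 5 × $14.73 × 2 = $147.30
Gross pay = $574.47 + $147.30 = $721.77
401(k) contribution: $721.77 × 0.0451 = $32.55
Taxable wages = $721.77 − $32.55 = $689.22
State income tax: $689.22 × 0.0648 = $44.66
Federal withholding: $689.22 × 0.2647 = $182.44
City income tax: $689.22 × 0.0375 = $25.85
PFL insurance: $721.77 × 0.005 = $3.61
State disability insurance: $721.77 × 0.004 = $2.89
State unemployment insurance (employee share): $721.77 × 0.0044 = $3.18
Parking deduction: $56.98
Vision insurance premium: $25.27
Dental insurance premium: $57.21
Total deductions = $32.55 + $44.66 + $182.44 + $25.85 + $3.61 + $2.89 + $3.18 + $56.98 + $25.27 + $57.21 = $434.64
Net pay = $721.77 − $434.64 = $287.13

$287.13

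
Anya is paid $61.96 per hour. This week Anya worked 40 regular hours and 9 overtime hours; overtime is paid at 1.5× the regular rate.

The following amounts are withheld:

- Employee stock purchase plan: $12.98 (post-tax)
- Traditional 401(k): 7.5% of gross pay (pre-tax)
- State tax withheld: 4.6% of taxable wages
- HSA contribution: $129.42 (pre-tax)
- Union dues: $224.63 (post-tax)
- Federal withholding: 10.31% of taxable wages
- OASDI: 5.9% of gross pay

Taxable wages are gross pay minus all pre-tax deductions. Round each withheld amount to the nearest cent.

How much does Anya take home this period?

$2,065.76

Regular pay: 40 × $61.96 = $2,478.40
Overtime pay: 9 × $61.96 × 1.5 = $836.46
Gross pay = $2,478.40 + $836.46 = $3,314.86
Traditional 401(k): $3,314.86 × 0.075 = $248.61
HSA contribution: $129.42
Pre-tax total = $248.61 + $129.42 = $378.03
Taxable wages = $3,314.86 − $378.03 = $2,936.83
State tax withheld: $2,936.83 × 0.046 = $135.09
Federal withholding: $2,936.83 × 0.1031 = $302.79
OASDI: $3,314.86 × 0.059 = $195.58
Employee stock purchase plan: $12.98
Union dues: $224.63
Total deductions = $248.61 + $129.42 + $135.09 + $302.79 + $195.58 + $12.98 + $224.63 = $1,249.10
Net pay = $3,314.86 − $1,249.10 = $2,065.76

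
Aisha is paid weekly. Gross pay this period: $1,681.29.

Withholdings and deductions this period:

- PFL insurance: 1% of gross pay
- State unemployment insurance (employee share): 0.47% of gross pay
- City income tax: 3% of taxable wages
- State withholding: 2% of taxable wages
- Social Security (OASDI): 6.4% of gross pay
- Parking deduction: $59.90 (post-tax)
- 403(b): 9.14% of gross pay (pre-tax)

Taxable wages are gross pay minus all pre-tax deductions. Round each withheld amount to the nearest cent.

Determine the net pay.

403(b): $1,681.29 × 0.0914 = $153.67
Taxable wages = $1,681.29 − $153.67 = $1,527.62
State withholding: $1,527.62 × 0.02 = $30.55
City income tax: $1,527.62 × 0.03 = $45.83
PFL insurance: $1,681.29 × 0.01 = $16.81
State unemployment insurance (employee share): $1,681.29 × 0.0047 = $7.90
Social Security (OASDI): $1,681.29 × 0.064 = $107.60
Parking deduction: $59.90
Total deductions = $153.67 + $30.55 + $45.83 + $16.81 + $7.90 + $107.60 + $59.90 = $422.26
Net pay = $1,681.29 − $422.26 = $1,259.03

$1,259.03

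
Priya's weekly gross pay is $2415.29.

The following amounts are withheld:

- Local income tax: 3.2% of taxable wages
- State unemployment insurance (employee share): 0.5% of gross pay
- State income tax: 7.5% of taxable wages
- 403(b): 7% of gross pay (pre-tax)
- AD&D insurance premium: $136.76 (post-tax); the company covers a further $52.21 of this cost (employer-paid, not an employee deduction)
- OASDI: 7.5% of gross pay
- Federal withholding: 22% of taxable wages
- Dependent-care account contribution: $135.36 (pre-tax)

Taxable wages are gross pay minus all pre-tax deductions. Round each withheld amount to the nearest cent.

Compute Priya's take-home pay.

$1090.62

Dependent-care account contribution: $135.36
403(b): $2415.29 × 0.07 = $169.07
Pre-tax total = $135.36 + $169.07 = $304.43
Taxable wages = $2415.29 − $304.43 = $2110.86
State income tax: $2110.86 × 0.075 = $158.31
Local income tax: $2110.86 × 0.032 = $67.55
Federal withholding: $2110.86 × 0.22 = $464.39
State unemployment insurance (employee share): $2415.29 × 0.005 = $12.08
OASDI: $2415.29 × 0.075 = $181.15
AD&D insurance premium: $136.76
(Employer's $52.21 toward AD&D insurance premium is not withheld from the employee.)
Total deductions = $135.36 + $169.07 + $158.31 + $67.55 + $464.39 + $12.08 + $181.15 + $136.76 = $1324.67
Net pay = $2415.29 − $1324.67 = $1090.62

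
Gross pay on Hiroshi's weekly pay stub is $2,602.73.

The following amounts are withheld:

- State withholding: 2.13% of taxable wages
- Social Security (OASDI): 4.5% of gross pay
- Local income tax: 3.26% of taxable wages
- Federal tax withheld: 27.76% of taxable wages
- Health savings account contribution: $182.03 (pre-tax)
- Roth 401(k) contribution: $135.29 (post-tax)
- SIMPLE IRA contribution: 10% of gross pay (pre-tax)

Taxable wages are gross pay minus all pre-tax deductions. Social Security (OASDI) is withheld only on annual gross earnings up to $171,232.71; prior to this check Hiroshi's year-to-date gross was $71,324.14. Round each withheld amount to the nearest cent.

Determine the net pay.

SIMPLE IRA contribution: $2,602.73 × 0.1 = $260.27
Health savings account contribution: $182.03
Pre-tax total = $260.27 + $182.03 = $442.30
Taxable wages = $2,602.73 − $442.30 = $2,160.43
Federal tax withheld: $2,160.43 × 0.2776 = $599.74
State withholding: $2,160.43 × 0.0213 = $46.02
Local income tax: $2,160.43 × 0.0326 = $70.43
Social Security (OASDI): cap not yet reached, full $2,602.73 is subject → $2,602.73 × 0.045 = $117.12
Roth 401(k) contribution: $135.29
Total deductions = $260.27 + $182.03 + $599.74 + $46.02 + $70.43 + $117.12 + $135.29 = $1,410.90
Net pay = $2,602.73 − $1,410.90 = $1,191.83

$1,191.83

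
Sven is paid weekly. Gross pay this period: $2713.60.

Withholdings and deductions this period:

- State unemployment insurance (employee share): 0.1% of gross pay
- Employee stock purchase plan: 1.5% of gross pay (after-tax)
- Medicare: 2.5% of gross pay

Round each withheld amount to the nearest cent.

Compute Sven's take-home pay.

Medicare: $2713.60 × 0.025 = $67.84
State unemployment insurance (employee share): $2713.60 × 0.001 = $2.71
Employee stock purchase plan: $2713.60 × 0.015 = $40.70
Total deductions = $67.84 + $2.71 + $40.70 = $111.25
Net pay = $2713.60 − $111.25 = $2602.35

$2602.35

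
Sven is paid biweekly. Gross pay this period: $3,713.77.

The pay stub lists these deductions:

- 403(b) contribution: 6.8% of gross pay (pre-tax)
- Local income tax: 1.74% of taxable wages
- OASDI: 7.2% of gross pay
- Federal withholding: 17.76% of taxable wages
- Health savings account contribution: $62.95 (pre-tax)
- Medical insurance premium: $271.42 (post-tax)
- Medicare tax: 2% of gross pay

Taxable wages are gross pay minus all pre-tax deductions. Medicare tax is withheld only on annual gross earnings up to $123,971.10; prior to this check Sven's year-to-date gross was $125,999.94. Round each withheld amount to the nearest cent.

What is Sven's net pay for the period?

$2,196.81

Health savings account contribution: $62.95
403(b) contribution: $3,713.77 × 0.068 = $252.54
Pre-tax total = $62.95 + $252.54 = $315.49
Taxable wages = $3,713.77 − $315.49 = $3,398.28
Federal withholding: $3,398.28 × 0.1776 = $603.53
Local income tax: $3,398.28 × 0.0174 = $59.13
Medicare tax: annual cap $123,971.10 already reached (YTD $125,999.94), so $0.00
OASDI: $3,713.77 × 0.072 = $267.39
Medical insurance premium: $271.42
Total deductions = $62.95 + $252.54 + $603.53 + $59.13 + $0.00 + $267.39 + $271.42 = $1,516.96
Net pay = $3,713.77 − $1,516.96 = $2,196.81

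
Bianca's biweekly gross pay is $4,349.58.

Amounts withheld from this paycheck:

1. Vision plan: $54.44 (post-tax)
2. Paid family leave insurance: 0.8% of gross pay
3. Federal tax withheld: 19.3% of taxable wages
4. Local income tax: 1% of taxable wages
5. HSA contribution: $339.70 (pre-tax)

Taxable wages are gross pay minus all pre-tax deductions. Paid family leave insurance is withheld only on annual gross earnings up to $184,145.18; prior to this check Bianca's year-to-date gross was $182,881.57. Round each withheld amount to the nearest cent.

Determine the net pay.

HSA contribution: $339.70
Taxable wages = $4,349.58 − $339.70 = $4,009.88
Local income tax: $4,009.88 × 0.01 = $40.10
Federal tax withheld: $4,009.88 × 0.193 = $773.91
Paid family leave insurance: only $184,145.18 − $182,881.57 = $1,263.61 of this check is subject → $1,263.61 × 0.008 = $10.11
Vision plan: $54.44
Total deductions = $339.70 + $40.10 + $773.91 + $10.11 + $54.44 = $1,218.26
Net pay = $4,349.58 − $1,218.26 = $3,131.32

$3,131.32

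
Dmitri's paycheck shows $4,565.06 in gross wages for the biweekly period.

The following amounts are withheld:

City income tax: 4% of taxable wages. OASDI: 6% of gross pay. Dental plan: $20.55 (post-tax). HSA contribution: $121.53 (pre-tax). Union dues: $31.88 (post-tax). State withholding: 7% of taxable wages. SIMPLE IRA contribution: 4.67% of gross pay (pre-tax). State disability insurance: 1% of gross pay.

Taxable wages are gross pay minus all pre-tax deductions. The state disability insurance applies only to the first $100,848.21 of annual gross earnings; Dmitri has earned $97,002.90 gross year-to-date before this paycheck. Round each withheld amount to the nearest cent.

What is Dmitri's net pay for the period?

$3,400.23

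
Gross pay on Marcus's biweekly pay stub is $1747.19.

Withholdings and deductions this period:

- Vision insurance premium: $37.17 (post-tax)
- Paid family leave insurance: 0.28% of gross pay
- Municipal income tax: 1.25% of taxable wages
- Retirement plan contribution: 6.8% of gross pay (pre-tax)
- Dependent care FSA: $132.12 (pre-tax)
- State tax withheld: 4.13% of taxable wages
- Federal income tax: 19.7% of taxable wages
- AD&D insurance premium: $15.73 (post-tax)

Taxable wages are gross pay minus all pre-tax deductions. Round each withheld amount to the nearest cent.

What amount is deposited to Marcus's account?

$1063.21

Dependent care FSA: $132.12
Retirement plan contribution: $1747.19 × 0.068 = $118.81
Pre-tax total = $132.12 + $118.81 = $250.93
Taxable wages = $1747.19 − $250.93 = $1496.26
Municipal income tax: $1496.26 × 0.0125 = $18.70
Federal income tax: $1496.26 × 0.197 = $294.76
State tax withheld: $1496.26 × 0.0413 = $61.80
Paid family leave insurance: $1747.19 × 0.0028 = $4.89
AD&D insurance premium: $15.73
Vision insurance premium: $37.17
Total deductions = $132.12 + $118.81 + $18.70 + $294.76 + $61.80 + $4.89 + $15.73 + $37.17 = $683.98
Net pay = $1747.19 − $683.98 = $1063.21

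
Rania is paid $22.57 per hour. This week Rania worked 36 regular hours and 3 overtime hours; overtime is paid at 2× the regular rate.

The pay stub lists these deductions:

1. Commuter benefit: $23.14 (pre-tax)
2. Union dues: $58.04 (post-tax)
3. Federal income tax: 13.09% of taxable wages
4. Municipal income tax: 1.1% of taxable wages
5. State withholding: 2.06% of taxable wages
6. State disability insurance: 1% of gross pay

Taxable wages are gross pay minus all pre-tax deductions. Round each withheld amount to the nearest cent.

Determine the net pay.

$707.00

Regular pay: 36 × $22.57 = $812.52
Overtime pay: 3 × $22.57 × 2 = $135.42
Gross pay = $812.52 + $135.42 = $947.94
Commuter benefit: $23.14
Taxable wages = $947.94 − $23.14 = $924.80
State withholding: $924.80 × 0.0206 = $19.05
Federal income tax: $924.80 × 0.1309 = $121.06
Municipal income tax: $924.80 × 0.011 = $10.17
State disability insurance: $947.94 × 0.01 = $9.48
Union dues: $58.04
Total deductions = $23.14 + $19.05 + $121.06 + $10.17 + $9.48 + $58.04 = $240.94
Net pay = $947.94 − $240.94 = $707.00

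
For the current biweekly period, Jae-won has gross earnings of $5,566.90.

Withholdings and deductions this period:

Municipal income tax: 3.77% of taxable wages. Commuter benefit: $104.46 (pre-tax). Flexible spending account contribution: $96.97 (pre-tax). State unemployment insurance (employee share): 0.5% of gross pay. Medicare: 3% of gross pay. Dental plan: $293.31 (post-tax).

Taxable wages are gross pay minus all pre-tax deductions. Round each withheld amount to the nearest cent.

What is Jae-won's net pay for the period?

$4,675.04

Flexible spending account contribution: $96.97
Commuter benefit: $104.46
Pre-tax total = $96.97 + $104.46 = $201.43
Taxable wages = $5,566.90 − $201.43 = $5,365.47
Municipal income tax: $5,365.47 × 0.0377 = $202.28
Medicare: $5,566.90 × 0.03 = $167.01
State unemployment insurance (employee share): $5,566.90 × 0.005 = $27.83
Dental plan: $293.31
Total deductions = $96.97 + $104.46 + $202.28 + $167.01 + $27.83 + $293.31 = $891.86
Net pay = $5,566.90 − $891.86 = $4,675.04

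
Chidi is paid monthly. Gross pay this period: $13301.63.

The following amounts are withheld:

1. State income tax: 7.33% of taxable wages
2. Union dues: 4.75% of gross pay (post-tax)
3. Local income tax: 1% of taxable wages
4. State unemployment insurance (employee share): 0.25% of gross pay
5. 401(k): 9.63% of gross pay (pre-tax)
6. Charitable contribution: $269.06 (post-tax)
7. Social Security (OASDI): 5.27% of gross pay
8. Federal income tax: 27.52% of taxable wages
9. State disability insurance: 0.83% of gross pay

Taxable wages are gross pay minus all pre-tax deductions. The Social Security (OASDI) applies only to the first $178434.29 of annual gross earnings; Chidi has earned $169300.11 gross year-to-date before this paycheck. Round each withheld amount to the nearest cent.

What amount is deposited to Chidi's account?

401(k): $13301.63 × 0.0963 = $1280.95
Taxable wages = $13301.63 − $1280.95 = $12020.68
Local income tax: $12020.68 × 0.01 = $120.21
Federal income tax: $12020.68 × 0.2752 = $3308.09
State income tax: $12020.68 × 0.0733 = $881.12
State disability insurance: $13301.63 × 0.0083 = $110.40
Social Security (OASDI): only $178434.29 − $169300.11 = $9134.18 of this check is subject → $9134.18 × 0.0527 = $481.37
State unemployment insurance (employee share): $13301.63 × 0.0025 = $33.25
Charitable contribution: $269.06
Union dues: $13301.63 × 0.0475 = $631.83
Total deductions = $1280.95 + $120.21 + $3308.09 + $881.12 + $110.40 + $481.37 + $33.25 + $269.06 + $631.83 = $7116.28
Net pay = $13301.63 − $7116.28 = $6185.35

$6185.35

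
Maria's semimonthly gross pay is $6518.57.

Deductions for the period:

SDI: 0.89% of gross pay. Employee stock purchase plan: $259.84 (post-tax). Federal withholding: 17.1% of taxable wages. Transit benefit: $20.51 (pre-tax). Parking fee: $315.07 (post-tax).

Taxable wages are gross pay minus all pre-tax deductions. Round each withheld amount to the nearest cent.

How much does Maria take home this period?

$4753.96

Transit benefit: $20.51
Taxable wages = $6518.57 − $20.51 = $6498.06
Federal withholding: $6498.06 × 0.171 = $1111.17
SDI: $6518.57 × 0.0089 = $58.02
Employee stock purchase plan: $259.84
Parking fee: $315.07
Total deductions = $20.51 + $1111.17 + $58.02 + $259.84 + $315.07 = $1764.61
Net pay = $6518.57 − $1764.61 = $4753.96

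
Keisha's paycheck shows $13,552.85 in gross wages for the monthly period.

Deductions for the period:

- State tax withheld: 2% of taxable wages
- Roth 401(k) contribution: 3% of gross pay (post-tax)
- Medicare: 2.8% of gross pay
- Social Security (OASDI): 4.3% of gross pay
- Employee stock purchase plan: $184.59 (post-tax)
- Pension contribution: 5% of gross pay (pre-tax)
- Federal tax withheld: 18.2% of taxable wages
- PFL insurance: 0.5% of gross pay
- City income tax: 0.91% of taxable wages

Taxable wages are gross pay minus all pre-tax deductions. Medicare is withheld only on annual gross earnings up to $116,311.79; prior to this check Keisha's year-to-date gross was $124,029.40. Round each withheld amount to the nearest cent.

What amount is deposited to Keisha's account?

$8,915.55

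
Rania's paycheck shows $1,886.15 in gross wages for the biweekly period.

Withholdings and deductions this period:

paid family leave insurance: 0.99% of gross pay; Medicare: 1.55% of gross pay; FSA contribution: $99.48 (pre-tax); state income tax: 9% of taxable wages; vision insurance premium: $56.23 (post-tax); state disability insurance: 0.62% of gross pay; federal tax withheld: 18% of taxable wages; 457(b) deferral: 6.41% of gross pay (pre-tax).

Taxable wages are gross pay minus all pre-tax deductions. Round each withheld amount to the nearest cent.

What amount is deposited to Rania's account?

457(b) deferral: $1,886.15 × 0.0641 = $120.90
FSA contribution: $99.48
Pre-tax total = $120.90 + $99.48 = $220.38
Taxable wages = $1,886.15 − $220.38 = $1,665.77
State income tax: $1,665.77 × 0.09 = $149.92
Federal tax withheld: $1,665.77 × 0.18 = $299.84
State disability insurance: $1,886.15 × 0.0062 = $11.69
Medicare: $1,886.15 × 0.0155 = $29.24
Paid family leave insurance: $1,886.15 × 0.0099 = $18.67
Vision insurance premium: $56.23
Total deductions = $120.90 + $99.48 + $149.92 + $299.84 + $11.69 + $29.24 + $18.67 + $56.23 = $785.97
Net pay = $1,886.15 − $785.97 = $1,100.18

$1,100.18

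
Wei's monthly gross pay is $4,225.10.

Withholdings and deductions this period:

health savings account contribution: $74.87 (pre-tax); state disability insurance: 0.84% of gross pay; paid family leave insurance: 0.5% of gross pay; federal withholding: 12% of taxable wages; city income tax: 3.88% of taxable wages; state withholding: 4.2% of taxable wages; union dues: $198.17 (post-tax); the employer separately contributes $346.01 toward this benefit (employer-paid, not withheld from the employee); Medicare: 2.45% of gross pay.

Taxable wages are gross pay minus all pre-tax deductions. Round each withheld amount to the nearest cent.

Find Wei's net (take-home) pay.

Health savings account contribution: $74.87
Taxable wages = $4,225.10 − $74.87 = $4,150.23
State withholding: $4,150.23 × 0.042 = $174.31
City income tax: $4,150.23 × 0.0388 = $161.03
Federal withholding: $4,150.23 × 0.12 = $498.03
Medicare: $4,225.10 × 0.0245 = $103.51
State disability insurance: $4,225.10 × 0.0084 = $35.49
Paid family leave insurance: $4,225.10 × 0.005 = $21.13
Union dues: $198.17
(Employer's $346.01 toward union dues is not withheld from the employee.)
Total deductions = $74.87 + $174.31 + $161.03 + $498.03 + $103.51 + $35.49 + $21.13 + $198.17 = $1,266.54
Net pay = $4,225.10 − $1,266.54 = $2,958.56

$2,958.56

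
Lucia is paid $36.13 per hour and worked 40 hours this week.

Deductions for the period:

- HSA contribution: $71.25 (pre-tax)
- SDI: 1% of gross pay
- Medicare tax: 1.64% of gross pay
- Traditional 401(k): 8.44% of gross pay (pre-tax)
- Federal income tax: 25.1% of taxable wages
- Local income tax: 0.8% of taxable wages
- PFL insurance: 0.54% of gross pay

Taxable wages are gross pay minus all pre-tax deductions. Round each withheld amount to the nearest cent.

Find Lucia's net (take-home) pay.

$881.76

Gross pay: 40 × $36.13 = $1445.20
HSA contribution: $71.25
Traditional 401(k): $1445.20 × 0.0844 = $121.97
Pre-tax total = $71.25 + $121.97 = $193.22
Taxable wages = $1445.20 − $193.22 = $1251.98
Local income tax: $1251.98 × 0.008 = $10.02
Federal income tax: $1251.98 × 0.251 = $314.25
Medicare tax: $1445.20 × 0.0164 = $23.70
SDI: $1445.20 × 0.01 = $14.45
PFL insurance: $1445.20 × 0.0054 = $7.80
Total deductions = $71.25 + $121.97 + $10.02 + $314.25 + $23.70 + $14.45 + $7.80 = $563.44
Net pay = $1445.20 − $563.44 = $881.76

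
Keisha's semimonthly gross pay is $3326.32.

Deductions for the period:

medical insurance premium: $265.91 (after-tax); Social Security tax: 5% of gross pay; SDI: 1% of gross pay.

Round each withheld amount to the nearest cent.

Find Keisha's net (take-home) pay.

$2860.83

SDI: $3326.32 × 0.01 = $33.26
Social Security tax: $3326.32 × 0.05 = $166.32
Medical insurance premium: $265.91
Total deductions = $33.26 + $166.32 + $265.91 = $465.49
Net pay = $3326.32 − $465.49 = $2860.83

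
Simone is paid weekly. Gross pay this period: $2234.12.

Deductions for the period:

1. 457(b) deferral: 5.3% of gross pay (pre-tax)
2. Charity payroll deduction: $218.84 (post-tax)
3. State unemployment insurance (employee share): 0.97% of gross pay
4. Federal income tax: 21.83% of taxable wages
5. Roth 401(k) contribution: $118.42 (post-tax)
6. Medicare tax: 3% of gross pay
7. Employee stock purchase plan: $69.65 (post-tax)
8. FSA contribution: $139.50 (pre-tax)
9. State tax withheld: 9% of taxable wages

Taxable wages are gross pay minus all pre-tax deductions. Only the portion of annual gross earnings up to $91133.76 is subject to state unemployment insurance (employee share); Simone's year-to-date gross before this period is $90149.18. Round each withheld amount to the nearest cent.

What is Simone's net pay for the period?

$883.46

457(b) deferral: $2234.12 × 0.053 = $118.41
FSA contribution: $139.50
Pre-tax total = $118.41 + $139.50 = $257.91
Taxable wages = $2234.12 − $257.91 = $1976.21
Federal income tax: $1976.21 × 0.2183 = $431.41
State tax withheld: $1976.21 × 0.09 = $177.86
State unemployment insurance (employee share): only $91133.76 − $90149.18 = $984.58 of this check is subject → $984.58 × 0.0097 = $9.55
Medicare tax: $2234.12 × 0.03 = $67.02
Charity payroll deduction: $218.84
Employee stock purchase plan: $69.65
Roth 401(k) contribution: $118.42
Total deductions = $118.41 + $139.50 + $431.41 + $177.86 + $9.55 + $67.02 + $218.84 + $69.65 + $118.42 = $1350.66
Net pay = $2234.12 − $1350.66 = $883.46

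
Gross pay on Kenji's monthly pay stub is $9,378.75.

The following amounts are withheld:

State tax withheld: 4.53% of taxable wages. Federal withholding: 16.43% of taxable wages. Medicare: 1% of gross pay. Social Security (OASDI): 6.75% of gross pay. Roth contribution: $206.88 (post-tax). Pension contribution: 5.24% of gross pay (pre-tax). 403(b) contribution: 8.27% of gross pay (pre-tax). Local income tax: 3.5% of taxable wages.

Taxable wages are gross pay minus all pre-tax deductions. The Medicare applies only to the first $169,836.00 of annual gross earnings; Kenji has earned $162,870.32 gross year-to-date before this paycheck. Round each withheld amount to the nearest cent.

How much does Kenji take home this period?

$5,217.95

Pension contribution: $9,378.75 × 0.0524 = $491.45
403(b) contribution: $9,378.75 × 0.0827 = $775.62
Pre-tax total = $491.45 + $775.62 = $1,267.07
Taxable wages = $9,378.75 − $1,267.07 = $8,111.68
Federal withholding: $8,111.68 × 0.1643 = $1,332.75
Local income tax: $8,111.68 × 0.035 = $283.91
State tax withheld: $8,111.68 × 0.0453 = $367.46
Medicare: only $169,836.00 − $162,870.32 = $6,965.68 of this check is subject → $6,965.68 × 0.01 = $69.66
Social Security (OASDI): $9,378.75 × 0.0675 = $633.07
Roth contribution: $206.88
Total deductions = $491.45 + $775.62 + $1,332.75 + $283.91 + $367.46 + $69.66 + $633.07 + $206.88 = $4,160.80
Net pay = $9,378.75 − $4,160.80 = $5,217.95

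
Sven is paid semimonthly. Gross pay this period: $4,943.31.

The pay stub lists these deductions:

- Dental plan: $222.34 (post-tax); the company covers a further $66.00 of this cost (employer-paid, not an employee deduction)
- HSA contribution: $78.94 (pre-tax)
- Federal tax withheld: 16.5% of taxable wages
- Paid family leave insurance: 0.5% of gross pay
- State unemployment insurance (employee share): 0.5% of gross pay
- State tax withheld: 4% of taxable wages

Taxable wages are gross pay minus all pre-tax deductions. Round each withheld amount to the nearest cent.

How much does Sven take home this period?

HSA contribution: $78.94
Taxable wages = $4,943.31 − $78.94 = $4,864.37
Federal tax withheld: $4,864.37 × 0.165 = $802.62
State tax withheld: $4,864.37 × 0.04 = $194.57
State unemployment insurance (employee share): $4,943.31 × 0.005 = $24.72
Paid family leave insurance: $4,943.31 × 0.005 = $24.72
Dental plan: $222.34
(Employer's $66.00 toward dental plan is not withheld from the employee.)
Total deductions = $78.94 + $802.62 + $194.57 + $24.72 + $24.72 + $222.34 = $1,347.91
Net pay = $4,943.31 − $1,347.91 = $3,595.40

$3,595.40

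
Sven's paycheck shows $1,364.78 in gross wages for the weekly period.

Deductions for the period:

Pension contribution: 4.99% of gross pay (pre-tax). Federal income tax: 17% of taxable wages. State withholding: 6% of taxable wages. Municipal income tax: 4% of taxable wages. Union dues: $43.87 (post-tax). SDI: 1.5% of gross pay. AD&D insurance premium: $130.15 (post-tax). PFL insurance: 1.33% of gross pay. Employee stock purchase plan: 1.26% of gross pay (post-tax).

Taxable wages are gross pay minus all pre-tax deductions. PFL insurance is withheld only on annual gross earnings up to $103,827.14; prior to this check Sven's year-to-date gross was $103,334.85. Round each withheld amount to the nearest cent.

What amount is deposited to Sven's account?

$728.33

Pension contribution: $1,364.78 × 0.0499 = $68.10
Taxable wages = $1,364.78 − $68.10 = $1,296.68
State withholding: $1,296.68 × 0.06 = $77.80
Municipal income tax: $1,296.68 × 0.04 = $51.87
Federal income tax: $1,296.68 × 0.17 = $220.44
PFL insurance: only $103,827.14 − $103,334.85 = $492.29 of this check is subject → $492.29 × 0.0133 = $6.55
SDI: $1,364.78 × 0.015 = $20.47
Employee stock purchase plan: $1,364.78 × 0.0126 = $17.20
Union dues: $43.87
AD&D insurance premium: $130.15
Total deductions = $68.10 + $77.80 + $51.87 + $220.44 + $6.55 + $20.47 + $17.20 + $43.87 + $130.15 = $636.45
Net pay = $1,364.78 − $636.45 = $728.33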